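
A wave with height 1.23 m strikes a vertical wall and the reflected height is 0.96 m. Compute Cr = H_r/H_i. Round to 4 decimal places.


Cr = H_r / H_i
Cr = 0.96 / 1.23
Cr = 0.7805

0.7805


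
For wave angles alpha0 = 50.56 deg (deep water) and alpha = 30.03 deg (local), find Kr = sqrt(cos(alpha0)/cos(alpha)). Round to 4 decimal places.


Kr = sqrt(cos(alpha0) / cos(alpha))
cos(50.56) = 0.635270
cos(30.03) = 0.865763
Kr = sqrt(0.635270 / 0.865763)
Kr = sqrt(0.733768)
Kr = 0.8566

0.8566


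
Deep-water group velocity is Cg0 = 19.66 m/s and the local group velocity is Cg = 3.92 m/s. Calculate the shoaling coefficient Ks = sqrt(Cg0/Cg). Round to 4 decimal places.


Ks = sqrt(Cg0 / Cg)
Ks = sqrt(19.66 / 3.92)
Ks = sqrt(5.0153)
Ks = 2.2395

2.2395


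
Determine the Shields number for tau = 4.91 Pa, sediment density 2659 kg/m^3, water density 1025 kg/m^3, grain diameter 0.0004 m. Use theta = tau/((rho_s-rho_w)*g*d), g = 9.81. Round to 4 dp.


theta = tau / ((rho_s - rho_w) * g * d)
rho_s - rho_w = 2659 - 1025 = 1634
Denominator = 1634 * 9.81 * 0.0004 = 6.411816
theta = 4.91 / 6.411816
theta = 0.7658

0.7658


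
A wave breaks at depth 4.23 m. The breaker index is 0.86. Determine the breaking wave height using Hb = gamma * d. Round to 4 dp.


Hb = gamma * d
Hb = 0.86 * 4.23
Hb = 3.6378 m

3.6378


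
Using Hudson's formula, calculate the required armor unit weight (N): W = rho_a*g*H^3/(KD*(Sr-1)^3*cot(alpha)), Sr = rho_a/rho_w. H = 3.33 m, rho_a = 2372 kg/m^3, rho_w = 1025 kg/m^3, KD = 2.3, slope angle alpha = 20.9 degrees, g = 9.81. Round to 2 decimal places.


Sr = rho_a / rho_w = 2372 / 1025 = 2.314146
(Sr - 1) = 1.314146
(Sr - 1)^3 = 2.269505
cot(20.9) = 1 / tan(20.9) = 1 / 0.381863 = 2.618741
Numerator = 2372 * 9.81 * 3.33^3 = 859243.7713
Denominator = 2.3 * 2.269505 * 2.618741 = 13.669468
W = 859243.7713 / 13.669468
W = 62858.61 N

62858.61


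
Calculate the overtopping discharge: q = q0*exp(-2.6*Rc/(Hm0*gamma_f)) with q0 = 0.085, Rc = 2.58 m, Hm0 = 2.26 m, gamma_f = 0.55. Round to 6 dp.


q = q0 * exp(-2.6 * Rc / (Hm0 * gamma_f))
Exponent = -2.6 * 2.58 / (2.26 * 0.55)
= -2.6 * 2.58 / 1.2430
= -5.396621
exp(-5.396621) = 0.004532
q = 0.085 * 0.004532
q = 0.000385 m^3/s/m

0.000385


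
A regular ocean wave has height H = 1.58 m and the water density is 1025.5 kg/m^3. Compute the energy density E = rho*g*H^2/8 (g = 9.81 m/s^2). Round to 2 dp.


E = (1/8) * rho * g * H^2
E = (1/8) * 1025.5 * 9.81 * 1.58^2
E = 0.125 * 1025.5 * 9.81 * 2.4964
E = 3139.27 J/m^2

3139.27


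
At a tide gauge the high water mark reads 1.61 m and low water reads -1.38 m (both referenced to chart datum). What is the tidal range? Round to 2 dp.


Tidal range = High water - Low water
Tidal range = 1.61 - (-1.38)
Tidal range = 2.99 m

2.99


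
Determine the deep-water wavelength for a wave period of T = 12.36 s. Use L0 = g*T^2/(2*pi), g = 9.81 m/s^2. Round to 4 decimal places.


L0 = g * T^2 / (2 * pi)
L0 = 9.81 * 12.36^2 / (2 * pi)
L0 = 9.81 * 152.7696 / 6.28319
L0 = 1498.6698 / 6.28319
L0 = 238.5207 m

238.5207


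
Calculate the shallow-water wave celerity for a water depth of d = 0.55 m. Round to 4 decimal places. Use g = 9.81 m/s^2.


Using the shallow-water approximation:
C = sqrt(g * d) = sqrt(9.81 * 0.55)
C = sqrt(5.3955)
C = 2.3228 m/s

2.3228


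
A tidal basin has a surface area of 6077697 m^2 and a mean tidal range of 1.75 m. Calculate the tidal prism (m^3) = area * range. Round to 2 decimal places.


Tidal prism = Area * Tidal range
P = 6077697 * 1.75
P = 10635969.75 m^3

10635969.75


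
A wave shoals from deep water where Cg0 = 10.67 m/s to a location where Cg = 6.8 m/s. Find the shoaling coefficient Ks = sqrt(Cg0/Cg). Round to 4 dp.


Ks = sqrt(Cg0 / Cg)
Ks = sqrt(10.67 / 6.8)
Ks = sqrt(1.5691)
Ks = 1.2526

1.2526


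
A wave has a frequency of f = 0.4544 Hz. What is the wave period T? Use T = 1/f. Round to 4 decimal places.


T = 1 / f
T = 1 / 0.4544
T = 2.2007 s

2.2007


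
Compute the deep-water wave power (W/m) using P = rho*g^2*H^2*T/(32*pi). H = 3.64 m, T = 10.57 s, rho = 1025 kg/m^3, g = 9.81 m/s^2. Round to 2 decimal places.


P = rho * g^2 * H^2 * T / (32 * pi)
P = 1025 * 9.81^2 * 3.64^2 * 10.57 / (32 * pi)
P = 1025 * 96.2361 * 13.2496 * 10.57 / 100.53096
P = 137416.79 W/m

137416.79


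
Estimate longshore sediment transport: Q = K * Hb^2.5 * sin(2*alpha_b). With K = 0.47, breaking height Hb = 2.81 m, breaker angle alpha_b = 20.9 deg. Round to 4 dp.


Q = K * Hb^2.5 * sin(2 * alpha_b)
Hb^2.5 = 2.81^2.5 = 13.236276
sin(2 * 20.9) = sin(41.8) = 0.666532
Q = 0.47 * 13.236276 * 0.666532
Q = 4.1465 m^3/s

4.1465


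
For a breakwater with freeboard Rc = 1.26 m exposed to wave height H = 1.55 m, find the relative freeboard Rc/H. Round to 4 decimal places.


Relative freeboard = Rc / H
= 1.26 / 1.55
= 0.8129

0.8129


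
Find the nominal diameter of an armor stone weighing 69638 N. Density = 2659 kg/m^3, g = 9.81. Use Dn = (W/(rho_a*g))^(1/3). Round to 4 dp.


V = W / (rho_a * g)
V = 69638 / (2659 * 9.81)
V = 69638 / 26084.79
V = 2.669678 m^3
Dn = V^(1/3) = 2.669678^(1/3)
Dn = 1.3872 m

1.3872


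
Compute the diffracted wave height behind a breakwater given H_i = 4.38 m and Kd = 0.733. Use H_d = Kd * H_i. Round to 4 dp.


H_d = Kd * H_i
H_d = 0.733 * 4.38
H_d = 3.2105 m

3.2105


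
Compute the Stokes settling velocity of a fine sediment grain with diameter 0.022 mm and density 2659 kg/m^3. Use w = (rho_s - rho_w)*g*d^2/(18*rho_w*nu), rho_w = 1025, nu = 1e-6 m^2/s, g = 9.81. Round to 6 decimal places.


w = (rho_s - rho_w) * g * d^2 / (18 * rho_w * nu)
d = 0.022 mm = 0.000022 m
rho_s - rho_w = 2659 - 1025 = 1634
Numerator = 1634 * 9.81 * (0.000022)^2 = 0.000007758297
Denominator = 18 * 1025 * 1e-6 = 0.018450
w = 0.000421 m/s

0.000421


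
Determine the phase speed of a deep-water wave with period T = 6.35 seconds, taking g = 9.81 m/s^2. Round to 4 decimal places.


We use the deep-water celerity formula:
C = g * T / (2 * pi)
C = 9.81 * 6.35 / (2 * 3.14159...)
C = 62.293500 / 6.283185
C = 9.9143 m/s

9.9143


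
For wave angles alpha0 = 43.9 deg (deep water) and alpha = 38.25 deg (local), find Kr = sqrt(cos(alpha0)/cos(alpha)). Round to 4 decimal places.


Kr = sqrt(cos(alpha0) / cos(alpha))
cos(43.9) = 0.720551
cos(38.25) = 0.785317
Kr = sqrt(0.720551 / 0.785317)
Kr = sqrt(0.917529)
Kr = 0.9579

0.9579


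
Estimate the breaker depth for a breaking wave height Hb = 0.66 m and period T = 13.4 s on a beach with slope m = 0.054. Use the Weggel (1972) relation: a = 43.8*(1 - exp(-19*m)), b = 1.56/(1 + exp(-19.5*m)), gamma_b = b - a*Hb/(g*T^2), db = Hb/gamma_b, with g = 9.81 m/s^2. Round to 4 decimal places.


a = 43.8 * (1 - exp(-19 * m))
exp(-19 * 0.054) = exp(-1.0260) = 0.358438
a = 43.8 * (1 - 0.358438) = 28.100422
b = 1.56 / (1 + exp(-19.5 * m))
exp(-19.5 * 0.054) = exp(-1.0530) = 0.348890
b = 1.56 / (1 + 0.348890) = 1.156507
Hb / (g * T^2) = 0.66 / (9.81 * 13.4^2) = 0.66 / 1761.4836 = 0.00037468
gamma_b = b - a * Hb/(g*T^2) = 1.156507 - 28.100422 * 0.00037468 = 1.145978
db = Hb / gamma_b = 0.66 / 1.145978
db = 0.5759 m

0.5759


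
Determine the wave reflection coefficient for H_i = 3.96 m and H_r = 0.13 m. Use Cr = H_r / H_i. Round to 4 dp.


Cr = H_r / H_i
Cr = 0.13 / 3.96
Cr = 0.0328

0.0328


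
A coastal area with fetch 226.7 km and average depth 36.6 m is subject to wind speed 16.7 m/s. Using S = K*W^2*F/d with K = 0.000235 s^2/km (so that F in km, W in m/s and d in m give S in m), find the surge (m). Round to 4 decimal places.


S = K * W^2 * F / d
W^2 = 16.7^2 = 278.89
S = 0.000235 * 278.89 * 226.7 / 36.6
Numerator = 0.000235 * 278.89 * 226.7 = 14.857725
S = 14.857725 / 36.6 = 0.4059 m

0.4059


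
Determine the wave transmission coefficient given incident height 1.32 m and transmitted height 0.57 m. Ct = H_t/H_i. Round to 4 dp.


Ct = H_t / H_i
Ct = 0.57 / 1.32
Ct = 0.4318

0.4318


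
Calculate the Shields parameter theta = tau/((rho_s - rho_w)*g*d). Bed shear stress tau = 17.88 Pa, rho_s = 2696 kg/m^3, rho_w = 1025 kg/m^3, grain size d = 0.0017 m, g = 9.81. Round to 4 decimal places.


theta = tau / ((rho_s - rho_w) * g * d)
rho_s - rho_w = 2696 - 1025 = 1671
Denominator = 1671 * 9.81 * 0.0017 = 27.867267
theta = 17.88 / 27.867267
theta = 0.6416

0.6416


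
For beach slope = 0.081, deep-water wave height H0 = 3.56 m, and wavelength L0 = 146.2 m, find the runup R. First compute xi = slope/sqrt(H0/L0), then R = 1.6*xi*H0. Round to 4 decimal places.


xi = slope / sqrt(H0/L0)
H0/L0 = 3.56/146.2 = 0.024350
sqrt(0.024350) = 0.156046
xi = 0.081 / 0.156046 = 0.519079
R = 1.6 * xi * H0 = 1.6 * 0.519079 * 3.56
R = 2.9567 m

2.9567


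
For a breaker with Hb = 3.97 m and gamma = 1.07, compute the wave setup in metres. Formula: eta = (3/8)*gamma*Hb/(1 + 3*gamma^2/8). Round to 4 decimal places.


eta = (3/8) * gamma * Hb / (1 + 3*gamma^2/8)
Numerator = (3/8) * 1.07 * 3.97 = 1.592963
Denominator = 1 + 3*1.07^2/8 = 1 + 0.429338 = 1.429338
eta = 1.592963 / 1.429338
eta = 1.1145 m

1.1145


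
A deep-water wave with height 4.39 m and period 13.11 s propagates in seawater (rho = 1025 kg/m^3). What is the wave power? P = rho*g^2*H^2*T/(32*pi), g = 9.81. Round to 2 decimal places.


P = rho * g^2 * H^2 * T / (32 * pi)
P = 1025 * 9.81^2 * 4.39^2 * 13.11 / (32 * pi)
P = 1025 * 96.2361 * 19.2721 * 13.11 / 100.53096
P = 247909.84 W/m

247909.84


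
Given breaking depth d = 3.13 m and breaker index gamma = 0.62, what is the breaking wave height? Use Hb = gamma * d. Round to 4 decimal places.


Hb = gamma * d
Hb = 0.62 * 3.13
Hb = 1.9406 m

1.9406


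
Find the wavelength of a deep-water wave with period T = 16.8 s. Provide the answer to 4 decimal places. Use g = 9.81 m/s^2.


L0 = g * T^2 / (2 * pi)
L0 = 9.81 * 16.8^2 / (2 * pi)
L0 = 9.81 * 282.2400 / 6.28319
L0 = 2768.7744 / 6.28319
L0 = 440.6641 m

440.6641


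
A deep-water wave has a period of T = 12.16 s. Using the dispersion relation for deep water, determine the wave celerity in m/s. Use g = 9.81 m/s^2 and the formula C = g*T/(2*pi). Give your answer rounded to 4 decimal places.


We use the deep-water celerity formula:
C = g * T / (2 * pi)
C = 9.81 * 12.16 / (2 * 3.14159...)
C = 119.289600 / 6.283185
C = 18.9855 m/s

18.9855


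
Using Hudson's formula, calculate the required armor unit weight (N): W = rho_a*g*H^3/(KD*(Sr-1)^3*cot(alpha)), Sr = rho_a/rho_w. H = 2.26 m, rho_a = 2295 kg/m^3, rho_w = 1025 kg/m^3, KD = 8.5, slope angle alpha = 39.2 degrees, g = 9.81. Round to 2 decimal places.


Sr = rho_a / rho_w = 2295 / 1025 = 2.239024
(Sr - 1) = 1.239024
(Sr - 1)^3 = 1.902127
cot(39.2) = 1 / tan(39.2) = 1 / 0.815580 = 1.226121
Numerator = 2295 * 9.81 * 2.26^3 = 259882.4873
Denominator = 8.5 * 1.902127 * 1.226121 = 19.824027
W = 259882.4873 / 19.824027
W = 13109.47 N

13109.47


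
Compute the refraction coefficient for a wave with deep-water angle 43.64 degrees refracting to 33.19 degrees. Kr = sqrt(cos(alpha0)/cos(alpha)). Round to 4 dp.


Kr = sqrt(cos(alpha0) / cos(alpha))
cos(43.64) = 0.723690
cos(33.19) = 0.836860
Kr = sqrt(0.723690 / 0.836860)
Kr = sqrt(0.864769)
Kr = 0.9299

0.9299


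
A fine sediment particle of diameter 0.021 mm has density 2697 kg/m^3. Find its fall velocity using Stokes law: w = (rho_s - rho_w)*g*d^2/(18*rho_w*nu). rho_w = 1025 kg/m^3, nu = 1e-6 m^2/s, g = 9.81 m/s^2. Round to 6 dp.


w = (rho_s - rho_w) * g * d^2 / (18 * rho_w * nu)
d = 0.021 mm = 0.000021 m
rho_s - rho_w = 2697 - 1025 = 1672
Numerator = 1672 * 9.81 * (0.000021)^2 = 0.000007233423
Denominator = 18 * 1025 * 1e-6 = 0.018450
w = 0.000392 m/s

0.000392


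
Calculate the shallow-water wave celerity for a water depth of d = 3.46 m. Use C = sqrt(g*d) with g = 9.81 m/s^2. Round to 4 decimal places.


Using the shallow-water approximation:
C = sqrt(g * d) = sqrt(9.81 * 3.46)
C = sqrt(33.9426)
C = 5.8260 m/s

5.8260


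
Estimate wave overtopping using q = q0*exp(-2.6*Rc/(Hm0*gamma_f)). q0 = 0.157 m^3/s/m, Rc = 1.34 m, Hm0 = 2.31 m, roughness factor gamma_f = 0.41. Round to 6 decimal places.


q = q0 * exp(-2.6 * Rc / (Hm0 * gamma_f))
Exponent = -2.6 * 1.34 / (2.31 * 0.41)
= -2.6 * 1.34 / 0.9471
= -3.678598
exp(-3.678598) = 0.025258
q = 0.157 * 0.025258
q = 0.003966 m^3/s/m

0.003966


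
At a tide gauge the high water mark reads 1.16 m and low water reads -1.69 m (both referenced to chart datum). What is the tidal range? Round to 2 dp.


Tidal range = High water - Low water
Tidal range = 1.16 - (-1.69)
Tidal range = 2.85 m

2.85


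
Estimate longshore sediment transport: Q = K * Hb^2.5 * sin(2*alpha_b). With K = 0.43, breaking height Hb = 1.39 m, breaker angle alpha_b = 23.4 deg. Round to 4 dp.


Q = K * Hb^2.5 * sin(2 * alpha_b)
Hb^2.5 = 1.39^2.5 = 2.277912
sin(2 * 23.4) = sin(46.8) = 0.728969
Q = 0.43 * 2.277912 * 0.728969
Q = 0.7140 m^3/s

0.7140


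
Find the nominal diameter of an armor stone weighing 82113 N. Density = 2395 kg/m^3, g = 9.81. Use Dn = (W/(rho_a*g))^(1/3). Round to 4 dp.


V = W / (rho_a * g)
V = 82113 / (2395 * 9.81)
V = 82113 / 23494.95
V = 3.494921 m^3
Dn = V^(1/3) = 3.494921^(1/3)
Dn = 1.5176 m

1.5176


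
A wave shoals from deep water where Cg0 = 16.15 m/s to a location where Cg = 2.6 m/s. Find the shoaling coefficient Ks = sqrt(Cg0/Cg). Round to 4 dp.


Ks = sqrt(Cg0 / Cg)
Ks = sqrt(16.15 / 2.6)
Ks = sqrt(6.2115)
Ks = 2.4923

2.4923


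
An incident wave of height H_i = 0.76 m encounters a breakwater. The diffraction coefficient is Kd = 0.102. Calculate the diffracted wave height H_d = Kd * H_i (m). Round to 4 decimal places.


H_d = Kd * H_i
H_d = 0.102 * 0.76
H_d = 0.0775 m

0.0775


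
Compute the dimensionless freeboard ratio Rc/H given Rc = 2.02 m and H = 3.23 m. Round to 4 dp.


Relative freeboard = Rc / H
= 2.02 / 3.23
= 0.6254

0.6254


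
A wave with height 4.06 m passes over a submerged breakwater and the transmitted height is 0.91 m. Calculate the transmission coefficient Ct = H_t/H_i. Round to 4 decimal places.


Ct = H_t / H_i
Ct = 0.91 / 4.06
Ct = 0.2241

0.2241


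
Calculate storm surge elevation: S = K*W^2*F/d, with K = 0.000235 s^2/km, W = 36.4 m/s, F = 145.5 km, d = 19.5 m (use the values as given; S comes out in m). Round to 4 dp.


S = K * W^2 * F / d
W^2 = 36.4^2 = 1324.96
S = 0.000235 * 1324.96 * 145.5 / 19.5
Numerator = 0.000235 * 1324.96 * 145.5 = 45.303695
S = 45.303695 / 19.5 = 2.3233 m

2.3233


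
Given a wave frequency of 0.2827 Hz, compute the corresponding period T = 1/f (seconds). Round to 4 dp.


T = 1 / f
T = 1 / 0.2827
T = 3.5373 s

3.5373


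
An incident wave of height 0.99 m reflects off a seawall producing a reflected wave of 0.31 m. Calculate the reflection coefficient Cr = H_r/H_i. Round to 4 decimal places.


Cr = H_r / H_i
Cr = 0.31 / 0.99
Cr = 0.3131

0.3131


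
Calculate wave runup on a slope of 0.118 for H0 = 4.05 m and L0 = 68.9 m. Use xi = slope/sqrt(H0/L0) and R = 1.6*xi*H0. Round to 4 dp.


xi = slope / sqrt(H0/L0)
H0/L0 = 4.05/68.9 = 0.058781
sqrt(0.058781) = 0.242448
xi = 0.118 / 0.242448 = 0.486703
R = 1.6 * xi * H0 = 1.6 * 0.486703 * 4.05
R = 3.1538 m

3.1538


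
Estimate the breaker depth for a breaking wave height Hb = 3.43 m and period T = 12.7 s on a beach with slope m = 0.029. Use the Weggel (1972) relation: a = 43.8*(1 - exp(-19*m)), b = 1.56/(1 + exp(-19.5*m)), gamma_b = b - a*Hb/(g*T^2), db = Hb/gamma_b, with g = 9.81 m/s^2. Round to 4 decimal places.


a = 43.8 * (1 - exp(-19 * m))
exp(-19 * 0.029) = exp(-0.5510) = 0.576373
a = 43.8 * (1 - 0.576373) = 18.554856
b = 1.56 / (1 + exp(-19.5 * m))
exp(-19.5 * 0.029) = exp(-0.5655) = 0.568076
b = 1.56 / (1 + 0.568076) = 0.994850
Hb / (g * T^2) = 3.43 / (9.81 * 12.7^2) = 3.43 / 1582.2549 = 0.00216779
gamma_b = b - a * Hb/(g*T^2) = 0.994850 - 18.554856 * 0.00216779 = 0.954627
db = Hb / gamma_b = 3.43 / 0.954627
db = 3.5930 m

3.5930


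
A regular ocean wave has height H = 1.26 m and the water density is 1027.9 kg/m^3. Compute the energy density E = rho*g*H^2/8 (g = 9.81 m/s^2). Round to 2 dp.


E = (1/8) * rho * g * H^2
E = (1/8) * 1027.9 * 9.81 * 1.26^2
E = 0.125 * 1027.9 * 9.81 * 1.5876
E = 2001.11 J/m^2

2001.11


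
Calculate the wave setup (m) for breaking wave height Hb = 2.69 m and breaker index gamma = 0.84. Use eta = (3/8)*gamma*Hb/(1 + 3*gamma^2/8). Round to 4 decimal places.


eta = (3/8) * gamma * Hb / (1 + 3*gamma^2/8)
Numerator = (3/8) * 0.84 * 2.69 = 0.847350
Denominator = 1 + 3*0.84^2/8 = 1 + 0.264600 = 1.264600
eta = 0.847350 / 1.264600
eta = 0.6701 m

0.6701


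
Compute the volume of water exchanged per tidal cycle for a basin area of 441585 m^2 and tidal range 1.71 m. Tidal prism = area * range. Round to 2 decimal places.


Tidal prism = Area * Tidal range
P = 441585 * 1.71
P = 755110.35 m^3

755110.35


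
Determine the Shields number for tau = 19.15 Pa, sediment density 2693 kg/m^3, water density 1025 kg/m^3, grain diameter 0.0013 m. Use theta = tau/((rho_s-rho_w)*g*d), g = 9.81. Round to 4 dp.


theta = tau / ((rho_s - rho_w) * g * d)
rho_s - rho_w = 2693 - 1025 = 1668
Denominator = 1668 * 9.81 * 0.0013 = 21.272004
theta = 19.15 / 21.272004
theta = 0.9002

0.9002


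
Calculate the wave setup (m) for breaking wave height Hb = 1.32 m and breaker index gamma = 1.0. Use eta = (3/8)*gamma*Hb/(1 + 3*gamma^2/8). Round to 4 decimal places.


eta = (3/8) * gamma * Hb / (1 + 3*gamma^2/8)
Numerator = (3/8) * 1.0 * 1.32 = 0.495000
Denominator = 1 + 3*1.0^2/8 = 1 + 0.375000 = 1.375000
eta = 0.495000 / 1.375000
eta = 0.3600 m

0.3600


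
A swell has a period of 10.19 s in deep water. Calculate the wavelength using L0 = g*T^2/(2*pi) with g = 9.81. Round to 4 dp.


L0 = g * T^2 / (2 * pi)
L0 = 9.81 * 10.19^2 / (2 * pi)
L0 = 9.81 * 103.8361 / 6.28319
L0 = 1018.6321 / 6.28319
L0 = 162.1203 m

162.1203


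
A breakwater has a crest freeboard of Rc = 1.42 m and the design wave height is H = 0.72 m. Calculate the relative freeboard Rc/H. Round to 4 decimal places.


Relative freeboard = Rc / H
= 1.42 / 0.72
= 1.9722

1.9722


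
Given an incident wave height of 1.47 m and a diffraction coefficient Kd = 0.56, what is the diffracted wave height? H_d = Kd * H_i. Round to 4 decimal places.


H_d = Kd * H_i
H_d = 0.56 * 1.47
H_d = 0.8232 m

0.8232


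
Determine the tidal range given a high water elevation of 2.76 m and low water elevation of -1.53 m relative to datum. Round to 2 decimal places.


Tidal range = High water - Low water
Tidal range = 2.76 - (-1.53)
Tidal range = 4.29 m

4.29


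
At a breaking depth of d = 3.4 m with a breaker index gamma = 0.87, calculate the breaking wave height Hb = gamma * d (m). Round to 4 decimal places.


Hb = gamma * d
Hb = 0.87 * 3.4
Hb = 2.9580 m

2.9580


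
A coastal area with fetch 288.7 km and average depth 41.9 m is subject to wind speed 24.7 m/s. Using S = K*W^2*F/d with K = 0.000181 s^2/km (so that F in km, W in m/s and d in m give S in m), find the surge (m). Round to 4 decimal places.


S = K * W^2 * F / d
W^2 = 24.7^2 = 610.09
S = 0.000181 * 610.09 * 288.7 / 41.9
Numerator = 0.000181 * 610.09 * 288.7 = 31.880070
S = 31.880070 / 41.9 = 0.7609 m

0.7609


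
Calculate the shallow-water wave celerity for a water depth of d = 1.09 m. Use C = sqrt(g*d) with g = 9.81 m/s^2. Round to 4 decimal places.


Using the shallow-water approximation:
C = sqrt(g * d) = sqrt(9.81 * 1.09)
C = sqrt(10.6929)
C = 3.2700 m/s

3.2700


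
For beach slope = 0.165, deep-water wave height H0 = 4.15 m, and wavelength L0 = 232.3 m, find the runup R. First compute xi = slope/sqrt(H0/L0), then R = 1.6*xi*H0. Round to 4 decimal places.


xi = slope / sqrt(H0/L0)
H0/L0 = 4.15/232.3 = 0.017865
sqrt(0.017865) = 0.133659
xi = 0.165 / 0.133659 = 1.234481
R = 1.6 * xi * H0 = 1.6 * 1.234481 * 4.15
R = 8.1970 m

8.1970


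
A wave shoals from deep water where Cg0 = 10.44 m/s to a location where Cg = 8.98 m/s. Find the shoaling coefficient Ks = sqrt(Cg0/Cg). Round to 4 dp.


Ks = sqrt(Cg0 / Cg)
Ks = sqrt(10.44 / 8.98)
Ks = sqrt(1.1626)
Ks = 1.0782

1.0782


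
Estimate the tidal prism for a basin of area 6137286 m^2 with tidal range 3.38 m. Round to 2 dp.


Tidal prism = Area * Tidal range
P = 6137286 * 3.38
P = 20744026.68 m^3

20744026.68


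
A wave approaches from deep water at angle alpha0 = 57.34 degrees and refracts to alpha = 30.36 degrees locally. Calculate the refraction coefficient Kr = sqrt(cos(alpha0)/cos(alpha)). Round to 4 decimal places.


Kr = sqrt(cos(alpha0) / cos(alpha))
cos(57.34) = 0.539653
cos(30.36) = 0.862867
Kr = sqrt(0.539653 / 0.862867)
Kr = sqrt(0.625418)
Kr = 0.7908

0.7908


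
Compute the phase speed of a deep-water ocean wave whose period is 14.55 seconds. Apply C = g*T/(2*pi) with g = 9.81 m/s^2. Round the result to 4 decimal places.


We use the deep-water celerity formula:
C = g * T / (2 * pi)
C = 9.81 * 14.55 / (2 * 3.14159...)
C = 142.735500 / 6.283185
C = 22.7171 m/s

22.7171


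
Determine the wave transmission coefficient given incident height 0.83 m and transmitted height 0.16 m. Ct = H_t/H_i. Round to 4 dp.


Ct = H_t / H_i
Ct = 0.16 / 0.83
Ct = 0.1928

0.1928


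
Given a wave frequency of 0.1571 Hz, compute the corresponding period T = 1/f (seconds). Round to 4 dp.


T = 1 / f
T = 1 / 0.1571
T = 6.3654 s

6.3654


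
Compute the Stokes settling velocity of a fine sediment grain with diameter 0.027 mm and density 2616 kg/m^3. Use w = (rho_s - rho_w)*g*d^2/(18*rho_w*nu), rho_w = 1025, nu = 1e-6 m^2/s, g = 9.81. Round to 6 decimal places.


w = (rho_s - rho_w) * g * d^2 / (18 * rho_w * nu)
d = 0.027 mm = 0.000027 m
rho_s - rho_w = 2616 - 1025 = 1591
Numerator = 1591 * 9.81 * (0.000027)^2 = 0.000011378021
Denominator = 18 * 1025 * 1e-6 = 0.018450
w = 0.000617 m/s

0.000617


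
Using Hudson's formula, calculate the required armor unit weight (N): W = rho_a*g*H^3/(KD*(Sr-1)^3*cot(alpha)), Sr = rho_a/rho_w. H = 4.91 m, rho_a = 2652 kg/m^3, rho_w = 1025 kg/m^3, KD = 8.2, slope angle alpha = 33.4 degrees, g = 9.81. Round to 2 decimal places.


Sr = rho_a / rho_w = 2652 / 1025 = 2.587317
(Sr - 1) = 1.587317
(Sr - 1)^3 = 3.999365
cot(33.4) = 1 / tan(33.4) = 1 / 0.659379 = 1.516580
Numerator = 2652 * 9.81 * 4.91^3 = 3079548.1828
Denominator = 8.2 * 3.999365 * 1.516580 = 49.735917
W = 3079548.1828 / 49.735917
W = 61917.99 N

61917.99


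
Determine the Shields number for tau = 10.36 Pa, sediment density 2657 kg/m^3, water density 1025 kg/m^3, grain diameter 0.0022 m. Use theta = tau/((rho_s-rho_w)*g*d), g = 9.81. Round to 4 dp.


theta = tau / ((rho_s - rho_w) * g * d)
rho_s - rho_w = 2657 - 1025 = 1632
Denominator = 1632 * 9.81 * 0.0022 = 35.221824
theta = 10.36 / 35.221824
theta = 0.2941

0.2941


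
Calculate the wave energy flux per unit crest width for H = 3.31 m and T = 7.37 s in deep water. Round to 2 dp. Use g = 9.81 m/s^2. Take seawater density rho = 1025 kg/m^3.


P = rho * g^2 * H^2 * T / (32 * pi)
P = 1025 * 9.81^2 * 3.31^2 * 7.37 / (32 * pi)
P = 1025 * 96.2361 * 10.9561 * 7.37 / 100.53096
P = 79229.24 W/m

79229.24


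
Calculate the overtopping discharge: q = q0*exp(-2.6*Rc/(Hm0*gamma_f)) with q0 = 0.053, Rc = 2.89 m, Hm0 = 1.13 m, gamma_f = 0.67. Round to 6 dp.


q = q0 * exp(-2.6 * Rc / (Hm0 * gamma_f))
Exponent = -2.6 * 2.89 / (1.13 * 0.67)
= -2.6 * 2.89 / 0.7571
= -9.924713
exp(-9.924713) = 0.000049
q = 0.053 * 0.000049
q = 0.000003 m^3/s/m

0.000003


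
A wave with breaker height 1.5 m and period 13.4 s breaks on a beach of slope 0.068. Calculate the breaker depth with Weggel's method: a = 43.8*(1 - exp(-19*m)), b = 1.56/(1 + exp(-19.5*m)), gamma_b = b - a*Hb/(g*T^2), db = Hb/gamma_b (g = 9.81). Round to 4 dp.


a = 43.8 * (1 - exp(-19 * m))
exp(-19 * 0.068) = exp(-1.2920) = 0.274721
a = 43.8 * (1 - 0.274721) = 31.767229
b = 1.56 / (1 + exp(-19.5 * m))
exp(-19.5 * 0.068) = exp(-1.3260) = 0.265537
b = 1.56 / (1 + 0.265537) = 1.232678
Hb / (g * T^2) = 1.5 / (9.81 * 13.4^2) = 1.5 / 1761.4836 = 0.00085155
gamma_b = b - a * Hb/(g*T^2) = 1.232678 - 31.767229 * 0.00085155 = 1.205626
db = Hb / gamma_b = 1.5 / 1.205626
db = 1.2442 m

1.2442


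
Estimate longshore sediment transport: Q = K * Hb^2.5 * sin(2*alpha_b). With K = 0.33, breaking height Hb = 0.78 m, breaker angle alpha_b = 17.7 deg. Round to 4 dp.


Q = K * Hb^2.5 * sin(2 * alpha_b)
Hb^2.5 = 0.78^2.5 = 0.537324
sin(2 * 17.7) = sin(35.4) = 0.579281
Q = 0.33 * 0.537324 * 0.579281
Q = 0.1027 m^3/s

0.1027


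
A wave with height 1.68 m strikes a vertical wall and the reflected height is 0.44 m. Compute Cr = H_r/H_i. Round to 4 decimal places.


Cr = H_r / H_i
Cr = 0.44 / 1.68
Cr = 0.2619

0.2619


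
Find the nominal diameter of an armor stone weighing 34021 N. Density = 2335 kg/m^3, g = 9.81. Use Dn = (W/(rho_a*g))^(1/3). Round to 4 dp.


V = W / (rho_a * g)
V = 34021 / (2335 * 9.81)
V = 34021 / 22906.35
V = 1.485221 m^3
Dn = V^(1/3) = 1.485221^(1/3)
Dn = 1.1409 m

1.1409


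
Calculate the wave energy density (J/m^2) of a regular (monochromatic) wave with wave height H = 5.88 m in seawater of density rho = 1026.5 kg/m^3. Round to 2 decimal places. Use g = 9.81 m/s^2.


E = (1/8) * rho * g * H^2
E = (1/8) * 1026.5 * 9.81 * 5.88^2
E = 0.125 * 1026.5 * 9.81 * 34.5744
E = 43520.37 J/m^2

43520.37


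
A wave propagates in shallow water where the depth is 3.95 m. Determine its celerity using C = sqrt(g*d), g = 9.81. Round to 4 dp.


Using the shallow-water approximation:
C = sqrt(g * d) = sqrt(9.81 * 3.95)
C = sqrt(38.7495)
C = 6.2249 m/s

6.2249


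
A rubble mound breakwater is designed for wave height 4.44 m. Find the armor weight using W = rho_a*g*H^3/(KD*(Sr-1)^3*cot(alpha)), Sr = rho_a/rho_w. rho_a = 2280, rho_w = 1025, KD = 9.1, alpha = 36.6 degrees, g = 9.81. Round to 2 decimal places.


Sr = rho_a / rho_w = 2280 / 1025 = 2.224390
(Sr - 1) = 1.224390
(Sr - 1)^3 = 1.835522
cot(36.6) = 1 / tan(36.6) = 1 / 0.742666 = 1.346501
Numerator = 2280 * 9.81 * 4.44^3 = 1957729.8593
Denominator = 9.1 * 1.835522 * 1.346501 = 22.490945
W = 1957729.8593 / 22.490945
W = 87045.25 N

87045.25


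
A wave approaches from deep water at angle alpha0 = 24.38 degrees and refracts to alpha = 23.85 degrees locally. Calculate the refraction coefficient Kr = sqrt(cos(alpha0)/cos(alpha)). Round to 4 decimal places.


Kr = sqrt(cos(alpha0) / cos(alpha))
cos(24.38) = 0.910828
cos(23.85) = 0.914607
Kr = sqrt(0.910828 / 0.914607)
Kr = sqrt(0.995868)
Kr = 0.9979

0.9979


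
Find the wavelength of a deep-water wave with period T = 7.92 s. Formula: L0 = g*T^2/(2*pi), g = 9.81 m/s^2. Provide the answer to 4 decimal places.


L0 = g * T^2 / (2 * pi)
L0 = 9.81 * 7.92^2 / (2 * pi)
L0 = 9.81 * 62.7264 / 6.28319
L0 = 615.3460 / 6.28319
L0 = 97.9354 m

97.9354


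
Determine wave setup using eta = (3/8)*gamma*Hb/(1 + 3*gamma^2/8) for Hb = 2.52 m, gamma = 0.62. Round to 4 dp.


eta = (3/8) * gamma * Hb / (1 + 3*gamma^2/8)
Numerator = (3/8) * 0.62 * 2.52 = 0.585900
Denominator = 1 + 3*0.62^2/8 = 1 + 0.144150 = 1.144150
eta = 0.585900 / 1.144150
eta = 0.5121 m

0.5121


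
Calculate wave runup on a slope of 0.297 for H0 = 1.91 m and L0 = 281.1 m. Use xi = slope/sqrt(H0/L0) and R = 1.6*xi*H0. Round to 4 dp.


xi = slope / sqrt(H0/L0)
H0/L0 = 1.91/281.1 = 0.006795
sqrt(0.006795) = 0.082430
xi = 0.297 / 0.082430 = 3.603049
R = 1.6 * xi * H0 = 1.6 * 3.603049 * 1.91
R = 11.0109 m

11.0109


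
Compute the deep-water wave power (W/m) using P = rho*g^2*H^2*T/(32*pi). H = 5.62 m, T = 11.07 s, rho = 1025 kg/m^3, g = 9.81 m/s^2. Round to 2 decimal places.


P = rho * g^2 * H^2 * T / (32 * pi)
P = 1025 * 9.81^2 * 5.62^2 * 11.07 / (32 * pi)
P = 1025 * 96.2361 * 31.5844 * 11.07 / 100.53096
P = 343069.64 W/m

343069.64


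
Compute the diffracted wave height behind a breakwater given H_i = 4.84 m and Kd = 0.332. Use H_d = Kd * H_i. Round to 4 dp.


H_d = Kd * H_i
H_d = 0.332 * 4.84
H_d = 1.6069 m

1.6069


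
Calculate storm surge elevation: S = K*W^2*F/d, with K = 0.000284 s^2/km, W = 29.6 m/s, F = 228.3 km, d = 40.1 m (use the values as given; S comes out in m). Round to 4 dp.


S = K * W^2 * F / d
W^2 = 29.6^2 = 876.16
S = 0.000284 * 876.16 * 228.3 / 40.1
Numerator = 0.000284 * 876.16 * 228.3 = 56.807761
S = 56.807761 / 40.1 = 1.4167 m

1.4167


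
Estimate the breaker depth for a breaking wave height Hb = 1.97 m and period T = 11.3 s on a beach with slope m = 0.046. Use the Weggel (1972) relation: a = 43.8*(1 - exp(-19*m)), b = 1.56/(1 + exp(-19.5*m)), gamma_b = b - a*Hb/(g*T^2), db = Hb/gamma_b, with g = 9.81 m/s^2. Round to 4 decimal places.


a = 43.8 * (1 - exp(-19 * m))
exp(-19 * 0.046) = exp(-0.8740) = 0.417279
a = 43.8 * (1 - 0.417279) = 25.523176
b = 1.56 / (1 + exp(-19.5 * m))
exp(-19.5 * 0.046) = exp(-0.8970) = 0.407791
b = 1.56 / (1 + 0.407791) = 1.108119
Hb / (g * T^2) = 1.97 / (9.81 * 11.3^2) = 1.97 / 1252.6389 = 0.00157268
gamma_b = b - a * Hb/(g*T^2) = 1.108119 - 25.523176 * 0.00157268 = 1.067979
db = Hb / gamma_b = 1.97 / 1.067979
db = 1.8446 m

1.8446


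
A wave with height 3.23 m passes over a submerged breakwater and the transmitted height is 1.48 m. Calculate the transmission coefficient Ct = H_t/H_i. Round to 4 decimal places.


Ct = H_t / H_i
Ct = 1.48 / 3.23
Ct = 0.4582

0.4582


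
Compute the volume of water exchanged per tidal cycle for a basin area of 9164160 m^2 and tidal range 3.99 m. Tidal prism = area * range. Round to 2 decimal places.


Tidal prism = Area * Tidal range
P = 9164160 * 3.99
P = 36564998.40 m^3

36564998.40


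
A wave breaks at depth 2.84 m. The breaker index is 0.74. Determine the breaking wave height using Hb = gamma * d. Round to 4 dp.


Hb = gamma * d
Hb = 0.74 * 2.84
Hb = 2.1016 m

2.1016


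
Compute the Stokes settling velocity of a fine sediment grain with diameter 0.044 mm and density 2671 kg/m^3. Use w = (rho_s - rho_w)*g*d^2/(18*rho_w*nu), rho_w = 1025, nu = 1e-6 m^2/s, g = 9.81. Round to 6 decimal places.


w = (rho_s - rho_w) * g * d^2 / (18 * rho_w * nu)
d = 0.044 mm = 0.000044 m
rho_s - rho_w = 2671 - 1025 = 1646
Numerator = 1646 * 9.81 * (0.000044)^2 = 0.000031261095
Denominator = 18 * 1025 * 1e-6 = 0.018450
w = 0.001694 m/s

0.001694


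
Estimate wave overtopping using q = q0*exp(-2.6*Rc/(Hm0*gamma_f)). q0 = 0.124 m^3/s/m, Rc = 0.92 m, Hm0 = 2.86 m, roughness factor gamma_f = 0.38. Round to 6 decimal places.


q = q0 * exp(-2.6 * Rc / (Hm0 * gamma_f))
Exponent = -2.6 * 0.92 / (2.86 * 0.38)
= -2.6 * 0.92 / 1.0868
= -2.200957
exp(-2.200957) = 0.110697
q = 0.124 * 0.110697
q = 0.013726 m^3/s/m

0.013726


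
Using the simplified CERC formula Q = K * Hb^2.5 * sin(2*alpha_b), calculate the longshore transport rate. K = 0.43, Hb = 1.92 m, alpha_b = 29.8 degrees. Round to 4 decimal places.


Q = K * Hb^2.5 * sin(2 * alpha_b)
Hb^2.5 = 1.92^2.5 = 5.108026
sin(2 * 29.8) = sin(59.6) = 0.862514
Q = 0.43 * 5.108026 * 0.862514
Q = 1.8945 m^3/s

1.8945


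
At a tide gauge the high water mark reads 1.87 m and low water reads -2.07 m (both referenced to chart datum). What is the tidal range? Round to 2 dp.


Tidal range = High water - Low water
Tidal range = 1.87 - (-2.07)
Tidal range = 3.94 m

3.94


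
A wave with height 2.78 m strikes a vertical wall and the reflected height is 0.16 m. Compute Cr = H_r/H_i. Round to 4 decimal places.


Cr = H_r / H_i
Cr = 0.16 / 2.78
Cr = 0.0576

0.0576


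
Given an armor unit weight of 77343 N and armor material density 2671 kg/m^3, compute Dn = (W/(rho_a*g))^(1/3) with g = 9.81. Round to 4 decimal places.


V = W / (rho_a * g)
V = 77343 / (2671 * 9.81)
V = 77343 / 26202.51
V = 2.951740 m^3
Dn = V^(1/3) = 2.951740^(1/3)
Dn = 1.4345 m

1.4345


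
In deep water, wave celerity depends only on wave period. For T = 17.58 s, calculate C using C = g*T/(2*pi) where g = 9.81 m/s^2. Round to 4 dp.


We use the deep-water celerity formula:
C = g * T / (2 * pi)
C = 9.81 * 17.58 / (2 * 3.14159...)
C = 172.459800 / 6.283185
C = 27.4478 m/s

27.4478


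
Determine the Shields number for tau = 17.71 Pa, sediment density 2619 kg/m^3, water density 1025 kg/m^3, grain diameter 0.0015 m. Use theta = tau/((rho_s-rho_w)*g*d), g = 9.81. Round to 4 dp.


theta = tau / ((rho_s - rho_w) * g * d)
rho_s - rho_w = 2619 - 1025 = 1594
Denominator = 1594 * 9.81 * 0.0015 = 23.455710
theta = 17.71 / 23.455710
theta = 0.7550

0.7550


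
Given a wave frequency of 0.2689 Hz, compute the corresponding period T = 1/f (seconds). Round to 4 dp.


T = 1 / f
T = 1 / 0.2689
T = 3.7189 s

3.7189


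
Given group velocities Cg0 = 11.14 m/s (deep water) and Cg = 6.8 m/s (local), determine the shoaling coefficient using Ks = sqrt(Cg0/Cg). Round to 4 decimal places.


Ks = sqrt(Cg0 / Cg)
Ks = sqrt(11.14 / 6.8)
Ks = sqrt(1.6382)
Ks = 1.2799

1.2799


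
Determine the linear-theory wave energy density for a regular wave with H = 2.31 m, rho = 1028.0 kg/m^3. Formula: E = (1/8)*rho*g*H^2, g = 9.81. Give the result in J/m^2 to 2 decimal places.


E = (1/8) * rho * g * H^2
E = (1/8) * 1028.0 * 9.81 * 2.31^2
E = 0.125 * 1028.0 * 9.81 * 5.3361
E = 6726.61 J/m^2

6726.61


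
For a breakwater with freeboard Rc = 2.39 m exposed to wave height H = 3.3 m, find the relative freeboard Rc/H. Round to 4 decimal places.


Relative freeboard = Rc / H
= 2.39 / 3.3
= 0.7242

0.7242


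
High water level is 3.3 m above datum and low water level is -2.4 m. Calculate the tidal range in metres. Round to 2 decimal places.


Tidal range = High water - Low water
Tidal range = 3.3 - (-2.4)
Tidal range = 5.70 m

5.70


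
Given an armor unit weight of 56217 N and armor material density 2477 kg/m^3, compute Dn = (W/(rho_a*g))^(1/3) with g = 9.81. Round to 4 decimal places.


V = W / (rho_a * g)
V = 56217 / (2477 * 9.81)
V = 56217 / 24299.37
V = 2.313517 m^3
Dn = V^(1/3) = 2.313517^(1/3)
Dn = 1.3226 m

1.3226


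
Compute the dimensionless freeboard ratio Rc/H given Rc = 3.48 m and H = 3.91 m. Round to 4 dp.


Relative freeboard = Rc / H
= 3.48 / 3.91
= 0.8900

0.8900


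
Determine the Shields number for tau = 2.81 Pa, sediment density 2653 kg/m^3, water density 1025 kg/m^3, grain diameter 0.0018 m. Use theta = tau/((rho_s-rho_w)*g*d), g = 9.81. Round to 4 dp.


theta = tau / ((rho_s - rho_w) * g * d)
rho_s - rho_w = 2653 - 1025 = 1628
Denominator = 1628 * 9.81 * 0.0018 = 28.747224
theta = 2.81 / 28.747224
theta = 0.0977

0.0977


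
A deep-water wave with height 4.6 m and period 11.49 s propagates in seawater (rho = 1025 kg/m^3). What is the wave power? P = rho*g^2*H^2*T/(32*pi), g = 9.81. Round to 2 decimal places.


P = rho * g^2 * H^2 * T / (32 * pi)
P = 1025 * 9.81^2 * 4.6^2 * 11.49 / (32 * pi)
P = 1025 * 96.2361 * 21.1600 * 11.49 / 100.53096
P = 238560.05 W/m

238560.05


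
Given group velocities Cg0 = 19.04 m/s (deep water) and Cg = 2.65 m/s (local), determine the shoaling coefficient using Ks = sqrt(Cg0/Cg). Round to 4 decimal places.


Ks = sqrt(Cg0 / Cg)
Ks = sqrt(19.04 / 2.65)
Ks = sqrt(7.1849)
Ks = 2.6805

2.6805


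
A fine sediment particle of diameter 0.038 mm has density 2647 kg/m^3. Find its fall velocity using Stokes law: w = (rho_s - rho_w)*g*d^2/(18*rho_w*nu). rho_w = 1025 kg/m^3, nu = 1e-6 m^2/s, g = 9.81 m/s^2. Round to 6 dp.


w = (rho_s - rho_w) * g * d^2 / (18 * rho_w * nu)
d = 0.038 mm = 0.000038 m
rho_s - rho_w = 2647 - 1025 = 1622
Numerator = 1622 * 9.81 * (0.000038)^2 = 0.000022976668
Denominator = 18 * 1025 * 1e-6 = 0.018450
w = 0.001245 m/s

0.001245


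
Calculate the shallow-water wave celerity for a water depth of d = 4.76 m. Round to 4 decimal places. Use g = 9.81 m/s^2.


Using the shallow-water approximation:
C = sqrt(g * d) = sqrt(9.81 * 4.76)
C = sqrt(46.6956)
C = 6.8334 m/s

6.8334


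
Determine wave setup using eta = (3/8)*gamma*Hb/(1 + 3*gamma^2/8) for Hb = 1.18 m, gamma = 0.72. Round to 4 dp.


eta = (3/8) * gamma * Hb / (1 + 3*gamma^2/8)
Numerator = (3/8) * 0.72 * 1.18 = 0.318600
Denominator = 1 + 3*0.72^2/8 = 1 + 0.194400 = 1.194400
eta = 0.318600 / 1.194400
eta = 0.2667 m

0.2667


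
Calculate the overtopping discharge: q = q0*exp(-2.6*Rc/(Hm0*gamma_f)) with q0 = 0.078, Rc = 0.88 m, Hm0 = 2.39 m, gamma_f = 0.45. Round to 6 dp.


q = q0 * exp(-2.6 * Rc / (Hm0 * gamma_f))
Exponent = -2.6 * 0.88 / (2.39 * 0.45)
= -2.6 * 0.88 / 1.0755
= -2.127383
exp(-2.127383) = 0.119149
q = 0.078 * 0.119149
q = 0.009294 m^3/s/m

0.009294


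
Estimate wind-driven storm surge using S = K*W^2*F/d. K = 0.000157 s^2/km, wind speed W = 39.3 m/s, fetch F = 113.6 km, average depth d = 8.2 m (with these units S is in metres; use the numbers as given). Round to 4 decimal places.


S = K * W^2 * F / d
W^2 = 39.3^2 = 1544.49
S = 0.000157 * 1544.49 * 113.6 / 8.2
Numerator = 0.000157 * 1544.49 * 113.6 = 27.546288
S = 27.546288 / 8.2 = 3.3593 m

3.3593


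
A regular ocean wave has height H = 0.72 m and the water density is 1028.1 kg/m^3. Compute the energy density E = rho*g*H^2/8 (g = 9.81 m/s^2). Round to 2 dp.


E = (1/8) * rho * g * H^2
E = (1/8) * 1028.1 * 9.81 * 0.72^2
E = 0.125 * 1028.1 * 9.81 * 0.5184
E = 653.55 J/m^2

653.55


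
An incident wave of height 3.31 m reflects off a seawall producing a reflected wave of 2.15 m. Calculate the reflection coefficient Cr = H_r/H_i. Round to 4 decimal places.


Cr = H_r / H_i
Cr = 2.15 / 3.31
Cr = 0.6495

0.6495


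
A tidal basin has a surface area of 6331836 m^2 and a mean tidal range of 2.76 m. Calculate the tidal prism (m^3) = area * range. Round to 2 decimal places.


Tidal prism = Area * Tidal range
P = 6331836 * 2.76
P = 17475867.36 m^3

17475867.36


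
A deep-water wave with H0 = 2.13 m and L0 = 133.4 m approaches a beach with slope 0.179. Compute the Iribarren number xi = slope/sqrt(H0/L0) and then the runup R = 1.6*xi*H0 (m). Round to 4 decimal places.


xi = slope / sqrt(H0/L0)
H0/L0 = 2.13/133.4 = 0.015967
sqrt(0.015967) = 0.126361
xi = 0.179 / 0.126361 = 1.416580
R = 1.6 * xi * H0 = 1.6 * 1.416580 * 2.13
R = 4.8277 m

4.8277


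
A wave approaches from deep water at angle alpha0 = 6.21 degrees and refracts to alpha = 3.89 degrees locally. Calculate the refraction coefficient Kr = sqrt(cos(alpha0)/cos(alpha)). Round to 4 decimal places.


Kr = sqrt(cos(alpha0) / cos(alpha))
cos(6.21) = 0.994132
cos(3.89) = 0.997696
Kr = sqrt(0.994132 / 0.997696)
Kr = sqrt(0.996428)
Kr = 0.9982

0.9982


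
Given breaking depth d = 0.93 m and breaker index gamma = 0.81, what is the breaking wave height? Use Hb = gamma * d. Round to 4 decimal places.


Hb = gamma * d
Hb = 0.81 * 0.93
Hb = 0.7533 m

0.7533


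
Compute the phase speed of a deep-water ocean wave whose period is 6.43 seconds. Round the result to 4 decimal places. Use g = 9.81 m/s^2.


We use the deep-water celerity formula:
C = g * T / (2 * pi)
C = 9.81 * 6.43 / (2 * 3.14159...)
C = 63.078300 / 6.283185
C = 10.0392 m/s

10.0392


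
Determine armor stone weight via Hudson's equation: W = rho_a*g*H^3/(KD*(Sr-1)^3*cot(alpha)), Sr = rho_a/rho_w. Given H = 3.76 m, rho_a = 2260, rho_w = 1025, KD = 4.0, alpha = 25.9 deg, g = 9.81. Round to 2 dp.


Sr = rho_a / rho_w = 2260 / 1025 = 2.204878
(Sr - 1) = 1.204878
(Sr - 1)^3 = 1.749159
cot(25.9) = 1 / tan(25.9) = 1 / 0.485574 = 2.059419
Numerator = 2260 * 9.81 * 3.76^3 = 1178530.9203
Denominator = 4.0 * 1.749159 * 2.059419 = 14.409003
W = 1178530.9203 / 14.409003
W = 81791.29 N

81791.29


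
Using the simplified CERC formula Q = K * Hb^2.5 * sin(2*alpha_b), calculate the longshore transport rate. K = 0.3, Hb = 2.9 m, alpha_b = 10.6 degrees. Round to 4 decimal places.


Q = K * Hb^2.5 * sin(2 * alpha_b)
Hb^2.5 = 2.9^2.5 = 14.321714
sin(2 * 10.6) = sin(21.2) = 0.361625
Q = 0.3 * 14.321714 * 0.361625
Q = 1.5537 m^3/s

1.5537


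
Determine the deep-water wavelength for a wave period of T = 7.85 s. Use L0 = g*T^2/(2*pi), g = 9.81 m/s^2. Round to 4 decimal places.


L0 = g * T^2 / (2 * pi)
L0 = 9.81 * 7.85^2 / (2 * pi)
L0 = 9.81 * 61.6225 / 6.28319
L0 = 604.5167 / 6.28319
L0 = 96.2118 m

96.2118
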